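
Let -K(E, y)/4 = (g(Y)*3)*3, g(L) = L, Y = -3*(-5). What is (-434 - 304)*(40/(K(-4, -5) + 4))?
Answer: 3690/67 ≈ 55.075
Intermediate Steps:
Y = 15
K(E, y) = -540 (K(E, y) = -4*15*3*3 = -180*3 = -4*135 = -540)
(-434 - 304)*(40/(K(-4, -5) + 4)) = (-434 - 304)*(40/(-540 + 4)) = -29520/(-536) = -29520*(-1)/536 = -738*(-5/67) = 3690/67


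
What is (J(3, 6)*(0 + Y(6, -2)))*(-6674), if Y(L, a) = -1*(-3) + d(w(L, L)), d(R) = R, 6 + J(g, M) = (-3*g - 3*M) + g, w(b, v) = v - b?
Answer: 600660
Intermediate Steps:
J(g, M) = -6 - 3*M - 2*g (J(g, M) = -6 + ((-3*g - 3*M) + g) = -6 + ((-3*M - 3*g) + g) = -6 + (-3*M - 2*g) = -6 - 3*M - 2*g)
Y(L, a) = 3 (Y(L, a) = -1*(-3) + (L - L) = 3 + 0 = 3)
(J(3, 6)*(0 + Y(6, -2)))*(-6674) = ((-6 - 3*6 - 2*3)*(0 + 3))*(-6674) = ((-6 - 18 - 6)*3)*(-6674) = -30*3*(-6674) = -90*(-6674) = 600660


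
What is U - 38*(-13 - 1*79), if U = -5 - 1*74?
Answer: 3417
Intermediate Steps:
U = -79 (U = -5 - 74 = -79)
U - 38*(-13 - 1*79) = -79 - 38*(-13 - 1*79) = -79 - 38*(-13 - 79) = -79 - 38*(-92) = -79 + 3496 = 3417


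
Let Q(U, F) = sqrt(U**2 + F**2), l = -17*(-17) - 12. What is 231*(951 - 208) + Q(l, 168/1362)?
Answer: 171633 + 5*sqrt(158150777)/227 ≈ 1.7191e+5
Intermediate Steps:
l = 277 (l = 289 - 12 = 277)
Q(U, F) = sqrt(F**2 + U**2)
231*(951 - 208) + Q(l, 168/1362) = 231*(951 - 208) + sqrt((168/1362)**2 + 277**2) = 231*743 + sqrt((168*(1/1362))**2 + 76729) = 171633 + sqrt((28/227)**2 + 76729) = 171633 + sqrt(784/51529 + 76729) = 171633 + sqrt(3953769425/51529) = 171633 + 5*sqrt(158150777)/227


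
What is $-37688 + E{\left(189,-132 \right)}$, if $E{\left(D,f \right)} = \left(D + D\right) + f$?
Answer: $-37442$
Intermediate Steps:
$E{\left(D,f \right)} = f + 2 D$ ($E{\left(D,f \right)} = 2 D + f = f + 2 D$)
$-37688 + E{\left(189,-132 \right)} = -37688 + \left(-132 + 2 \cdot 189\right) = -37688 + \left(-132 + 378\right) = -37688 + 246 = -37442$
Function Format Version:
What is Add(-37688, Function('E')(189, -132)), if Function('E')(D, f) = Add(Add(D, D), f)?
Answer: -37442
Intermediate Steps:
Function('E')(D, f) = Add(f, Mul(2, D)) (Function('E')(D, f) = Add(Mul(2, D), f) = Add(f, Mul(2, D)))
Add(-37688, Function('E')(189, -132)) = Add(-37688, Add(-132, Mul(2, 189))) = Add(-37688, Add(-132, 378)) = Add(-37688, 246) = -37442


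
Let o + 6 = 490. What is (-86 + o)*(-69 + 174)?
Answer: 41790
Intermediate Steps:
o = 484 (o = -6 + 490 = 484)
(-86 + o)*(-69 + 174) = (-86 + 484)*(-69 + 174) = 398*105 = 41790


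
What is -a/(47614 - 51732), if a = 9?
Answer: 9/4118 ≈ 0.0021855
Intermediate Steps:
-a/(47614 - 51732) = -9/(47614 - 51732) = -9/(-4118) = -9*(-1)/4118 = -1*(-9/4118) = 9/4118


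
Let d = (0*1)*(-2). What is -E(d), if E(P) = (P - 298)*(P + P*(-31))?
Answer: 0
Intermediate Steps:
d = 0 (d = 0*(-2) = 0)
E(P) = -30*P*(-298 + P) (E(P) = (-298 + P)*(P - 31*P) = (-298 + P)*(-30*P) = -30*P*(-298 + P))
-E(d) = -30*0*(298 - 1*0) = -30*0*(298 + 0) = -30*0*298 = -1*0 = 0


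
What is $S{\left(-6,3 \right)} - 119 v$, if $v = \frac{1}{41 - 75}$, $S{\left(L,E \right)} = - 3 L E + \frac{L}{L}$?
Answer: $\frac{117}{2} \approx 58.5$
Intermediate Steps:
$S{\left(L,E \right)} = 1 - 3 E L$ ($S{\left(L,E \right)} = - 3 E L + 1 = 1 - 3 E L$)
$v = - \frac{1}{34}$ ($v = \frac{1}{-34} = - \frac{1}{34} \approx -0.029412$)
$S{\left(-6,3 \right)} - 119 v = \left(1 - 9 \left(-6\right)\right) - - \frac{7}{2} = \left(1 + 54\right) + \frac{7}{2} = 55 + \frac{7}{2} = \frac{117}{2}$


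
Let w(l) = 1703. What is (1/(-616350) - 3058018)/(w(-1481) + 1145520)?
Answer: -1884809394301/707090896050 ≈ -2.6656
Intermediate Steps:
(1/(-616350) - 3058018)/(w(-1481) + 1145520) = (1/(-616350) - 3058018)/(1703 + 1145520) = (-1/616350 - 3058018)/1147223 = -1884809394301/616350*1/1147223 = -1884809394301/707090896050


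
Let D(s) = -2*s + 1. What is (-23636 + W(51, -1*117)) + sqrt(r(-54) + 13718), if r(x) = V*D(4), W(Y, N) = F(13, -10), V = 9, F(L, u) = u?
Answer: -23646 + sqrt(13655) ≈ -23529.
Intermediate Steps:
D(s) = 1 - 2*s
W(Y, N) = -10
r(x) = -63 (r(x) = 9*(1 - 2*4) = 9*(1 - 8) = 9*(-7) = -63)
(-23636 + W(51, -1*117)) + sqrt(r(-54) + 13718) = (-23636 - 10) + sqrt(-63 + 13718) = -23646 + sqrt(13655)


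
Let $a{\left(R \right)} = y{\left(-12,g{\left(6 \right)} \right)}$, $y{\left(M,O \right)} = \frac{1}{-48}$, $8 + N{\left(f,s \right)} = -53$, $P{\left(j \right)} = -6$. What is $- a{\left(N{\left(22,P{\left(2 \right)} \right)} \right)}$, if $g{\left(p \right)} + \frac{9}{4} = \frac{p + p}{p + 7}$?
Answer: $\frac{1}{48} \approx 0.020833$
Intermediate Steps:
$N{\left(f,s \right)} = -61$ ($N{\left(f,s \right)} = -8 - 53 = -61$)
$g{\left(p \right)} = - \frac{9}{4} + \frac{2 p}{7 + p}$ ($g{\left(p \right)} = - \frac{9}{4} + \frac{p + p}{p + 7} = - \frac{9}{4} + \frac{2 p}{7 + p}$)
$y{\left(M,O \right)} = - \frac{1}{48}$
$a{\left(R \right)} = - \frac{1}{48}$
$- a{\left(N{\left(22,P{\left(2 \right)} \right)} \right)} = \left(-1\right) \left(- \frac{1}{48}\right) = \frac{1}{48}$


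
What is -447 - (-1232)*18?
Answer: 21729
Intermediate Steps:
-447 - (-1232)*18 = -447 - 112*(-198) = -447 + 22176 = 21729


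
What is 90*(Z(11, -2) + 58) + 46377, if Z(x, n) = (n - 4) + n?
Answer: 50877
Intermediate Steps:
Z(x, n) = -4 + 2*n (Z(x, n) = (-4 + n) + n = -4 + 2*n)
90*(Z(11, -2) + 58) + 46377 = 90*((-4 + 2*(-2)) + 58) + 46377 = 90*((-4 - 4) + 58) + 46377 = 90*(-8 + 58) + 46377 = 90*50 + 46377 = 4500 + 46377 = 50877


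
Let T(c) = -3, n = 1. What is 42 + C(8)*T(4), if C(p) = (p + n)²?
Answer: -201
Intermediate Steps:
C(p) = (1 + p)² (C(p) = (p + 1)² = (1 + p)²)
42 + C(8)*T(4) = 42 + (1 + 8)²*(-3) = 42 + 9²*(-3) = 42 + 81*(-3) = 42 - 243 = -201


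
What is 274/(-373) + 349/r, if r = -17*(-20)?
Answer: 37017/126820 ≈ 0.29189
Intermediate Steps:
r = 340
274/(-373) + 349/r = 274/(-373) + 349/340 = 274*(-1/373) + 349*(1/340) = -274/373 + 349/340 = 37017/126820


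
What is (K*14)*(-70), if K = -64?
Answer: 62720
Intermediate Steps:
(K*14)*(-70) = -64*14*(-70) = -896*(-70) = 62720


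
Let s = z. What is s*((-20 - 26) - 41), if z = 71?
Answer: -6177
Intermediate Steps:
s = 71
s*((-20 - 26) - 41) = 71*((-20 - 26) - 41) = 71*(-46 - 41) = 71*(-87) = -6177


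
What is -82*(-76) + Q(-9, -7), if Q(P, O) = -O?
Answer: 6239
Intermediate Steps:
-82*(-76) + Q(-9, -7) = -82*(-76) - 1*(-7) = 6232 + 7 = 6239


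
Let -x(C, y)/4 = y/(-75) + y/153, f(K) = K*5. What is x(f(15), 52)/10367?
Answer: 5408/39653775 ≈ 0.00013638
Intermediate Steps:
f(K) = 5*K
x(C, y) = 104*y/3825 (x(C, y) = -4*(y/(-75) + y/153) = -4*(y*(-1/75) + y*(1/153)) = -4*(-y/75 + y/153) = -(-104)*y/3825 = 104*y/3825)
x(f(15), 52)/10367 = ((104/3825)*52)/10367 = (5408/3825)*(1/10367) = 5408/39653775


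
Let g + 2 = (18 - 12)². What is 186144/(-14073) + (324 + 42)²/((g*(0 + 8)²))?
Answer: 123342787/2551904 ≈ 48.334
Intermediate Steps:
g = 34 (g = -2 + (18 - 12)² = -2 + 6² = -2 + 36 = 34)
186144/(-14073) + (324 + 42)²/((g*(0 + 8)²)) = 186144/(-14073) + (324 + 42)²/((34*(0 + 8)²)) = 186144*(-1/14073) + 366²/((34*8²)) = -62048/4691 + 133956/((34*64)) = -62048/4691 + 133956/2176 = -62048/4691 + 133956*(1/2176) = -62048/4691 + 33489/544 = 123342787/2551904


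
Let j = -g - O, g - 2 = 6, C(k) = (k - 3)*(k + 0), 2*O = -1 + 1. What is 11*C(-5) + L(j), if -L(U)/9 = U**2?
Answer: -136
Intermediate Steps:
O = 0 (O = (-1 + 1)/2 = (1/2)*0 = 0)
C(k) = k*(-3 + k) (C(k) = (-3 + k)*k = k*(-3 + k))
g = 8 (g = 2 + 6 = 8)
j = -8 (j = -1*8 - 1*0 = -8 + 0 = -8)
L(U) = -9*U**2
11*C(-5) + L(j) = 11*(-5*(-3 - 5)) - 9*(-8)**2 = 11*(-5*(-8)) - 9*64 = 11*40 - 576 = 440 - 576 = -136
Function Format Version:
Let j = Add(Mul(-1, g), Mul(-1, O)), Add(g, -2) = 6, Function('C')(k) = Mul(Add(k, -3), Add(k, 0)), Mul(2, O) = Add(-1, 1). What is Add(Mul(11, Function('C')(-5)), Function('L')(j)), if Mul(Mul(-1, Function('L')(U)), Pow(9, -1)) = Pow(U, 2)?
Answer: -136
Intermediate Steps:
O = 0 (O = Mul(Rational(1, 2), Add(-1, 1)) = Mul(Rational(1, 2), 0) = 0)
Function('C')(k) = Mul(k, Add(-3, k)) (Function('C')(k) = Mul(Add(-3, k), k) = Mul(k, Add(-3, k)))
g = 8 (g = Add(2, 6) = 8)
j = -8 (j = Add(Mul(-1, 8), Mul(-1, 0)) = Add(-8, 0) = -8)
Function('L')(U) = Mul(-9, Pow(U, 2))
Add(Mul(11, Function('C')(-5)), Function('L')(j)) = Add(Mul(11, Mul(-5, Add(-3, -5))), Mul(-9, Pow(-8, 2))) = Add(Mul(11, Mul(-5, -8)), Mul(-9, 64)) = Add(Mul(11, 40), -576) = Add(440, -576) = -136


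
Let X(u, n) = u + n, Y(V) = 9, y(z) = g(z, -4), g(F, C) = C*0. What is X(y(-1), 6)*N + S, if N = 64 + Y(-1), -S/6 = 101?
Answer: -168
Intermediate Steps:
g(F, C) = 0
S = -606 (S = -6*101 = -606)
y(z) = 0
N = 73 (N = 64 + 9 = 73)
X(u, n) = n + u
X(y(-1), 6)*N + S = (6 + 0)*73 - 606 = 6*73 - 606 = 438 - 606 = -168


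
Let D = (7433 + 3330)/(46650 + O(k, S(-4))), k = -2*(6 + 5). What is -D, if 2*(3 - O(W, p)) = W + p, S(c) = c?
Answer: -10763/46666 ≈ -0.23064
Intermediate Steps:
k = -22 (k = -2*11 = -22)
O(W, p) = 3 - W/2 - p/2 (O(W, p) = 3 - (W + p)/2 = 3 + (-W/2 - p/2) = 3 - W/2 - p/2)
D = 10763/46666 (D = (7433 + 3330)/(46650 + (3 - ½*(-22) - ½*(-4))) = 10763/(46650 + (3 + 11 + 2)) = 10763/(46650 + 16) = 10763/46666 ≈ 0.23064)
-D = -1*10763/46666 = -10763/46666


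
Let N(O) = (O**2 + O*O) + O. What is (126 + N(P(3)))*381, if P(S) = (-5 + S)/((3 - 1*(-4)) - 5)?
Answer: 48387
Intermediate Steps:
P(S) = -5/2 + S/2 (P(S) = (-5 + S)/((3 + 4) - 5) = (-5 + S)/(7 - 5) = (-5 + S)/2 = (-5 + S)*(1/2) = -5/2 + S/2)
N(O) = O + 2*O**2 (N(O) = (O**2 + O**2) + O = 2*O**2 + O = O + 2*O**2)
(126 + N(P(3)))*381 = (126 + (-5/2 + (1/2)*3)*(1 + 2*(-5/2 + (1/2)*3)))*381 = (126 + (-5/2 + 3/2)*(1 + 2*(-5/2 + 3/2)))*381 = (126 - (1 + 2*(-1)))*381 = (126 - (1 - 2))*381 = (126 - 1*(-1))*381 = (126 + 1)*381 = 127*381 = 48387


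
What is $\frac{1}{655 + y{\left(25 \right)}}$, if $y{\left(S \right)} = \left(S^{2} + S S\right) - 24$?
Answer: $\frac{1}{1881} \approx 0.00053163$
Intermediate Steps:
$y{\left(S \right)} = -24 + 2 S^{2}$ ($y{\left(S \right)} = \left(S^{2} + S^{2}\right) - 24 = 2 S^{2} - 24 = -24 + 2 S^{2}$)
$\frac{1}{655 + y{\left(25 \right)}} = \frac{1}{655 - \left(24 - 2 \cdot 25^{2}\right)} = \frac{1}{655 + \left(-24 + 2 \cdot 625\right)} = \frac{1}{655 + \left(-24 + 1250\right)} = \frac{1}{655 + 1226} = \frac{1}{1881}$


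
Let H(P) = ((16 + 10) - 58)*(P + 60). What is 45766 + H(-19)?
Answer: 44454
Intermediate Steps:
H(P) = -1920 - 32*P (H(P) = (26 - 58)*(60 + P) = -32*(60 + P) = -1920 - 32*P)
45766 + H(-19) = 45766 + (-1920 - 32*(-19)) = 45766 + (-1920 + 608) = 45766 - 1312 = 44454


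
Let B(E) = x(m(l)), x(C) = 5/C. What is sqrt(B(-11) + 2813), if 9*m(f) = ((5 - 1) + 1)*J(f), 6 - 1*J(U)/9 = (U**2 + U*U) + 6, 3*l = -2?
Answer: sqrt(44990)/4 ≈ 53.027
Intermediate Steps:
l = -2/3 (l = (1/3)*(-2) = -2/3 ≈ -0.66667)
J(U) = -18*U**2 (J(U) = 54 - 9*((U**2 + U*U) + 6) = 54 - 9*((U**2 + U**2) + 6) = 54 - 9*(2*U**2 + 6) = 54 - 9*(6 + 2*U**2) = 54 + (-54 - 18*U**2) = -18*U**2)
m(f) = -10*f**2 (m(f) = (((5 - 1) + 1)*(-18*f**2))/9 = ((4 + 1)*(-18*f**2))/9 = (5*(-18*f**2))/9 = (-90*f**2)/9 = -10*f**2)
B(E) = -9/8 (B(E) = 5/((-10*(-2/3)**2)) = 5/((-10*4/9)) = 5/(-40/9) = 5*(-9/40) = -9/8)
sqrt(B(-11) + 2813) = sqrt(-9/8 + 2813) = sqrt(22495/8) = sqrt(44990)/4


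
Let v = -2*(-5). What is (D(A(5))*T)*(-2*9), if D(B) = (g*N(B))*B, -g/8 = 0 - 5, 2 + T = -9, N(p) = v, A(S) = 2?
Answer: 158400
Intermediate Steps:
v = 10
N(p) = 10
T = -11 (T = -2 - 9 = -11)
g = 40 (g = -8*(0 - 5) = -8*(-5) = 40)
D(B) = 400*B (D(B) = (40*10)*B = 400*B)
(D(A(5))*T)*(-2*9) = ((400*2)*(-11))*(-2*9) = (800*(-11))*(-18) = -8800*(-18) = 158400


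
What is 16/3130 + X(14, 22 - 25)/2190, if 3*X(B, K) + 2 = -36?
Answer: -691/1028205 ≈ -0.00067205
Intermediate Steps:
X(B, K) = -38/3 (X(B, K) = -⅔ + (⅓)*(-36) = -⅔ - 12 = -38/3)
16/3130 + X(14, 22 - 25)/2190 = 16/3130 - 38/3/2190 = 16*(1/3130) - 38/3*1/2190 = 8/1565 - 19/3285 = -691/1028205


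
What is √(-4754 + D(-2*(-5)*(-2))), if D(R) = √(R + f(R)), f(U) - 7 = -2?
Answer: √(-4754 + I*√15) ≈ 0.0281 + 68.949*I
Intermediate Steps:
f(U) = 5 (f(U) = 7 - 2 = 5)
D(R) = √(5 + R) (D(R) = √(R + 5) = √(5 + R))
√(-4754 + D(-2*(-5)*(-2))) = √(-4754 + √(5 - 2*(-5)*(-2))) = √(-4754 + √(5 + 10*(-2))) = √(-4754 + √(5 - 20)) = √(-4754 + √(-15)) = √(-4754 + I*√15)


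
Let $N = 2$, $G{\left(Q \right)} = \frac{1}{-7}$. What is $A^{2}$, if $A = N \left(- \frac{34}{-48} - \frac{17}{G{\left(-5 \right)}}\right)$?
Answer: $\frac{8254129}{144} \approx 57320.0$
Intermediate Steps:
$G{\left(Q \right)} = - \frac{1}{7}$
$A = \frac{2873}{12}$ ($A = 2 \left(- \frac{34}{-48} - \frac{17}{- \frac{1}{7}}\right) = 2 \left(\left(-34\right) \left(- \frac{1}{48}\right) - -119\right) = 2 \left(\frac{17}{24} + 119\right) = 2 \cdot \frac{2873}{24} = \frac{2873}{12} \approx 239.42$)
$A^{2} = \left(\frac{2873}{12}\right)^{2} = \frac{8254129}{144}$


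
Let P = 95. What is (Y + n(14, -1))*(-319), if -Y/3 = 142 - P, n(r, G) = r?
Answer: 40513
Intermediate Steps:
Y = -141 (Y = -3*(142 - 1*95) = -3*(142 - 95) = -3*47 = -141)
(Y + n(14, -1))*(-319) = (-141 + 14)*(-319) = -127*(-319) = 40513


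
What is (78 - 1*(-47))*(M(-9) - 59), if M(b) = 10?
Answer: -6125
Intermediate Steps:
(78 - 1*(-47))*(M(-9) - 59) = (78 - 1*(-47))*(10 - 59) = (78 + 47)*(-49) = 125*(-49) = -6125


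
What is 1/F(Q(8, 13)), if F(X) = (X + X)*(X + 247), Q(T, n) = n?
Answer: 1/6760 ≈ 0.00014793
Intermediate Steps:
F(X) = 2*X*(247 + X) (F(X) = (2*X)*(247 + X) = 2*X*(247 + X))
1/F(Q(8, 13)) = 1/(2*13*(247 + 13)) = 1/(2*13*260) = 1/6760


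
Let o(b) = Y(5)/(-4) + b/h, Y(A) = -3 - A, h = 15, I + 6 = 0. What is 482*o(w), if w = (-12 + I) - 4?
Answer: 3856/15 ≈ 257.07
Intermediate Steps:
I = -6 (I = -6 + 0 = -6)
w = -22 (w = (-12 - 6) - 4 = -18 - 4 = -22)
o(b) = 2 + b/15 (o(b) = (-3 - 1*5)/(-4) + b/15 = (-3 - 5)*(-1/4) + b*(1/15) = -8*(-1/4) + b/15 = 2 + b/15)
482*o(w) = 482*(2 + (1/15)*(-22)) = 482*(2 - 22/15) = 482*(8/15) = 3856/15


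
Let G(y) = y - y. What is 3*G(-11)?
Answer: 0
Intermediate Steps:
G(y) = 0
3*G(-11) = 3*0 = 0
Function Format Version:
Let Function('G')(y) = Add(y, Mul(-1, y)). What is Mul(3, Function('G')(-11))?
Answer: 0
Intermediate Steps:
Function('G')(y) = 0
Mul(3, Function('G')(-11)) = Mul(3, 0) = 0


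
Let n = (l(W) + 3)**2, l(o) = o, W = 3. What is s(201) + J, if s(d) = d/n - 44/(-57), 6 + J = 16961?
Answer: 1289063/76 ≈ 16961.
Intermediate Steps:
n = 36 (n = (3 + 3)**2 = 6**2 = 36)
J = 16955 (J = -6 + 16961 = 16955)
s(d) = 44/57 + d/36 (s(d) = d/36 - 44/(-57) = d*(1/36) - 44*(-1/57) = d/36 + 44/57 = 44/57 + d/36)
s(201) + J = (44/57 + (1/36)*201) + 16955 = (44/57 + 67/12) + 16955 = 483/76 + 16955 = 1289063/76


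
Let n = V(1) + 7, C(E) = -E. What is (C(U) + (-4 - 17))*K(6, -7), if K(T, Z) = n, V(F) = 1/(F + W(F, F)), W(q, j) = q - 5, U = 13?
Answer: -680/3 ≈ -226.67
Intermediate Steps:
W(q, j) = -5 + q
V(F) = 1/(-5 + 2*F) (V(F) = 1/(F + (-5 + F)) = 1/(-5 + 2*F))
n = 20/3 (n = 1/(-5 + 2*1) + 7 = 1/(-5 + 2) + 7 = 1/(-3) + 7 = -⅓ + 7 = 20/3 ≈ 6.6667)
K(T, Z) = 20/3
(C(U) + (-4 - 17))*K(6, -7) = (-1*13 + (-4 - 17))*(20/3) = (-13 - 21)*(20/3) = -34*20/3 = -680/3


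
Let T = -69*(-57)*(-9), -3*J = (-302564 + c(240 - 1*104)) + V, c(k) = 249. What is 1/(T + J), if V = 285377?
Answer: -1/29751 ≈ -3.3612e-5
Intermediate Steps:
J = 5646 (J = -((-302564 + 249) + 285377)/3 = -(-302315 + 285377)/3 = -⅓*(-16938) = 5646)
T = -35397 (T = 3933*(-9) = -35397)
1/(T + J) = 1/(-35397 + 5646) = 1/(-29751) = -1/29751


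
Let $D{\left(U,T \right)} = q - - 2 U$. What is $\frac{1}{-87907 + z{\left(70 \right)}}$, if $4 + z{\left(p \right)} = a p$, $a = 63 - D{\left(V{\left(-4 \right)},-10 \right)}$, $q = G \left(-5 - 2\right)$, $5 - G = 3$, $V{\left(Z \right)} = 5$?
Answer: $- \frac{1}{83221} \approx -1.2016 \cdot 10^{-5}$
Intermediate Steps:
$G = 2$ ($G = 5 - 3 = 2$)
$q = -14$ ($q = 2 \left(-5 - 2\right) = 2 \left(-7\right) = -14$)
$D{\left(U,T \right)} = -14 + 2 U$ ($D{\left(U,T \right)} = -14 - - 2 U = -14 + 2 U$)
$a = 67$ ($a = 63 - \left(-14 + 2 \cdot 5\right) = 63 - \left(-14 + 10\right) = 63 - -4 = 63 + 4 = 67$)
$z{\left(p \right)} = -4 + 67 p$
$\frac{1}{-87907 + z{\left(70 \right)}} = \frac{1}{-87907 + \left(-4 + 67 \cdot 70\right)} = \frac{1}{-87907 + \left(-4 + 4690\right)} = \frac{1}{-87907 + 4686} = \frac{1}{-83221} = - \frac{1}{83221}$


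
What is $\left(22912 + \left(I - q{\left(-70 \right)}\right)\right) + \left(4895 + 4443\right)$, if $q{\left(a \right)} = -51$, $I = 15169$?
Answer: $47470$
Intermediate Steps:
$\left(22912 + \left(I - q{\left(-70 \right)}\right)\right) + \left(4895 + 4443\right) = \left(22912 + \left(15169 - -51\right)\right) + \left(4895 + 4443\right) = \left(22912 + \left(15169 + 51\right)\right) + 9338 = \left(22912 + 15220\right) + 9338 = 38132 + 9338 = 47470$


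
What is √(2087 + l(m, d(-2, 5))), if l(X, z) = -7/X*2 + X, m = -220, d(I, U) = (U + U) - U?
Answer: √22591470/110 ≈ 43.210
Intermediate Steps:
d(I, U) = U (d(I, U) = 2*U - U = U)
l(X, z) = X - 14/X (l(X, z) = -14/X + X = X - 14/X)
√(2087 + l(m, d(-2, 5))) = √(2087 + (-220 - 14/(-220))) = √(2087 + (-220 - 14*(-1/220))) = √(2087 + (-220 + 7/110)) = √(2087 - 24193/110) = √(205377/110) = √22591470/110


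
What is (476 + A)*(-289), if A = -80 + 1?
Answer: -114733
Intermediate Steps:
A = -79
(476 + A)*(-289) = (476 - 79)*(-289) = 397*(-289) = -114733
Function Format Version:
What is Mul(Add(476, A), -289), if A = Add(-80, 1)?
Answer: -114733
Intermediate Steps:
A = -79
Mul(Add(476, A), -289) = Mul(Add(476, -79), -289) = Mul(397, -289) = -114733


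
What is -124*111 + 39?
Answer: -13725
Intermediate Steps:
-124*111 + 39 = -13764 + 39 = -13725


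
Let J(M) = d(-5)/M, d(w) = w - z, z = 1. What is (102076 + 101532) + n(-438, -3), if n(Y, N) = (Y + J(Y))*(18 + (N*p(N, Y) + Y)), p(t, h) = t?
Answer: 28004287/73 ≈ 3.8362e+5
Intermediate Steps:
d(w) = -1 + w (d(w) = w - 1*1 = w - 1 = -1 + w)
J(M) = -6/M (J(M) = (-1 - 5)/M = -6/M)
n(Y, N) = (Y - 6/Y)*(18 + Y + N²) (n(Y, N) = (Y - 6/Y)*(18 + (N*N + Y)) = (Y - 6/Y)*(18 + (N² + Y)) = (Y - 6/Y)*(18 + (Y + N²)) = (Y - 6/Y)*(18 + Y + N²))
(102076 + 101532) + n(-438, -3) = (102076 + 101532) + (-108 - 6*(-3)² - 438*(-6 + (-438)² + 18*(-438) - 438*(-3)²))/(-438) = 203608 - (-108 - 6*9 - 438*(-6 + 191844 - 7884 - 438*9))/438 = 203608 - (-108 - 54 - 438*(-6 + 191844 - 7884 - 3942))/438 = 203608 - (-108 - 54 - 438*180012)/438 = 203608 - (-108 - 54 - 78845256)/438 = 203608 - 1/438*(-78845418) = 203608 + 13140903/73 = 28004287/73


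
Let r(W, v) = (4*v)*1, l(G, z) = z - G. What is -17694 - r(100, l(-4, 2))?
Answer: -17718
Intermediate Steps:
r(W, v) = 4*v
-17694 - r(100, l(-4, 2)) = -17694 - 4*(2 - 1*(-4)) = -17694 - 4*(2 + 4) = -17694 - 4*6 = -17694 - 1*24 = -17694 - 24 = -17718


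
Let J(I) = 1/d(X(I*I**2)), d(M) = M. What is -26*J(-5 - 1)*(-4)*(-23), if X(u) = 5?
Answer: -2392/5 ≈ -478.40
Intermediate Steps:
J(I) = 1/5
-26*J(-5 - 1)*(-4)*(-23) = -26*(-4)/5*(-23) = -26*(-4/5)*(-23) = (104/5)*(-23) = -2392/5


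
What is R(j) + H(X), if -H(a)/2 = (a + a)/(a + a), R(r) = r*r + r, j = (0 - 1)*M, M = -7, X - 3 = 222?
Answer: 54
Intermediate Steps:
X = 225 (X = 3 + 222 = 225)
j = 7 (j = (0 - 1)*(-7) = -1*(-7) = 7)
R(r) = r + r**2 (R(r) = r**2 + r = r + r**2)
H(a) = -2 (H(a) = -2*(a + a)/(a + a) = -2*2*a/(2*a) = -2*2*a*1/(2*a) = -2*1 = -2)
R(j) + H(X) = 7*(1 + 7) - 2 = 7*8 - 2 = 56 - 2 = 54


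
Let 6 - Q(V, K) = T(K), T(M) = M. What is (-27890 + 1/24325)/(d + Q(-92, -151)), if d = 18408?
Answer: -678424249/451593625 ≈ -1.5023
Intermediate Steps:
Q(V, K) = 6 - K
(-27890 + 1/24325)/(d + Q(-92, -151)) = (-27890 + 1/24325)/(18408 + (6 - 1*(-151))) = (-27890 + 1/24325)/(18408 + (6 + 151)) = -678424249/(24325*(18408 + 157)) = -678424249/24325/18565 = -678424249/24325*1/18565 = -678424249/451593625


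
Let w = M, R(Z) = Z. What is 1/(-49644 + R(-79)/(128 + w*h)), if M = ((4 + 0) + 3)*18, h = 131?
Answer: -16634/825778375 ≈ -2.0143e-5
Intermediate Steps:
M = 126 (M = (4 + 3)*18 = 7*18 = 126)
w = 126
1/(-49644 + R(-79)/(128 + w*h)) = 1/(-49644 - 79/(128 + 126*131)) = 1/(-49644 - 79/(128 + 16506)) = 1/(-49644 - 79/16634) = 1/(-825778375/16634) = -16634/825778375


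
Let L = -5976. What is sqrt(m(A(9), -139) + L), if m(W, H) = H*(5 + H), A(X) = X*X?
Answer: 5*sqrt(506) ≈ 112.47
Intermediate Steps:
A(X) = X**2
sqrt(m(A(9), -139) + L) = sqrt(-139*(5 - 139) - 5976) = sqrt(-139*(-134) - 5976) = sqrt(18626 - 5976) = sqrt(12650) = 5*sqrt(506)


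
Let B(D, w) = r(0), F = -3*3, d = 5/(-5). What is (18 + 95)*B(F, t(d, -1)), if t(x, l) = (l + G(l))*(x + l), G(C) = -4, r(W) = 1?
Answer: 113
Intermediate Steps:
d = -1 (d = 5*(-⅕) = -1)
F = -9
t(x, l) = (-4 + l)*(l + x) (t(x, l) = (l - 4)*(x + l) = (-4 + l)*(l + x))
B(D, w) = 1
(18 + 95)*B(F, t(d, -1)) = (18 + 95)*1 = 113*1 = 113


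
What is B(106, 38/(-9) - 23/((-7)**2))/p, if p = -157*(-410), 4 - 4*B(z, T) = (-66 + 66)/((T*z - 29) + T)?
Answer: 1/64370 ≈ 1.5535e-5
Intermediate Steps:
B(z, T) = 1 (B(z, T) = 1 - (-66 + 66)/(4*((T*z - 29) + T)) = 1 - 0/((-29 + T*z) + T) = 1 - 0/(-29 + T + T*z) = 1 - 1/4*0 = 1 + 0 = 1)
p = 64370
B(106, 38/(-9) - 23/((-7)**2))/p = 1/64370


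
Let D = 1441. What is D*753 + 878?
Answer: 1085951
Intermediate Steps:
D*753 + 878 = 1441*753 + 878 = 1085073 + 878 = 1085951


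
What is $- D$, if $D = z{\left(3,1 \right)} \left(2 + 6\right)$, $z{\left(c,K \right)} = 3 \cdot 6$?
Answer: $-144$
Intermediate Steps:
$z{\left(c,K \right)} = 18$
$D = 144$ ($D = 18 \left(2 + 6\right) = 18 \cdot 8 = 144$)
$- D = \left(-1\right) 144 = -144$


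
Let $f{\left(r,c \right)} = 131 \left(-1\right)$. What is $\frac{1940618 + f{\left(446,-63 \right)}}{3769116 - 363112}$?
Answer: $\frac{1940487}{3406004} \approx 0.56973$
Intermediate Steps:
$f{\left(r,c \right)} = -131$
$\frac{1940618 + f{\left(446,-63 \right)}}{3769116 - 363112} = \frac{1940618 - 131}{3769116 - 363112} = \frac{1940487}{3406004}$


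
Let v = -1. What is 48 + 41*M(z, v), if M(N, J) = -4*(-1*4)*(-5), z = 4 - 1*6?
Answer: -3232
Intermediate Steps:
z = -2 (z = 4 - 6 = -2)
M(N, J) = -80 (M(N, J) = -(-16)*(-5) = -4*20 = -80)
48 + 41*M(z, v) = 48 + 41*(-80) = 48 - 3280 = -3232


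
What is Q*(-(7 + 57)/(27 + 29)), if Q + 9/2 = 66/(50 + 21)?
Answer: 2028/497 ≈ 4.0805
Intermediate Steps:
Q = -507/142 (Q = -9/2 + 66/(50 + 21) = -9/2 + 66/71 = -507/142 ≈ -3.5704)
Q*(-(7 + 57)/(27 + 29)) = -(-507)*(7 + 57)/(27 + 29)/142 = -(-507)*64/56/142 = -(-507)*64*(1/56)/142 = -(-507)*8/(142*7) = -507/142*(-8/7) = 2028/497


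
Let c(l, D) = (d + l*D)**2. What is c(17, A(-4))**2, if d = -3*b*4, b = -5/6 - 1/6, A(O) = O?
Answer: 9834496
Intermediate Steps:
b = -1 (b = -5*1/6 - 1*1/6 = -5/6 - 1/6 = -1)
d = 12 (d = -3*(-1)*4 = 3*4 = 12)
c(l, D) = (12 + D*l)**2 (c(l, D) = (12 + l*D)**2 = (12 + D*l)**2)
c(17, A(-4))**2 = ((12 - 4*17)**2)**2 = ((12 - 68)**2)**2 = ((-56)**2)**2 = 3136**2 = 9834496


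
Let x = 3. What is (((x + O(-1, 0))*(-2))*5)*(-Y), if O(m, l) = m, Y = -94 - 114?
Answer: -4160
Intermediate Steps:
Y = -208
(((x + O(-1, 0))*(-2))*5)*(-Y) = (((3 - 1)*(-2))*5)*(-1*(-208)) = ((2*(-2))*5)*208 = -4*5*208 = -20*208 = -4160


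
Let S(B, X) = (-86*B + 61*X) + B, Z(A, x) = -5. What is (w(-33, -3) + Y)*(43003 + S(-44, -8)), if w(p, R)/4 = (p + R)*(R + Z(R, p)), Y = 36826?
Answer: 1756672390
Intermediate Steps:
S(B, X) = -85*B + 61*X
w(p, R) = 4*(-5 + R)*(R + p) (w(p, R) = 4*((p + R)*(R - 5)) = 4*((R + p)*(-5 + R)) = 4*((-5 + R)*(R + p)) = 4*(-5 + R)*(R + p))
(w(-33, -3) + Y)*(43003 + S(-44, -8)) = ((-20*(-3) - 20*(-33) + 4*(-3)² + 4*(-3)*(-33)) + 36826)*(43003 + (-85*(-44) + 61*(-8))) = ((60 + 660 + 4*9 + 396) + 36826)*(43003 + (3740 - 488)) = ((60 + 660 + 36 + 396) + 36826)*(43003 + 3252) = (1152 + 36826)*46255 = 37978*46255 = 1756672390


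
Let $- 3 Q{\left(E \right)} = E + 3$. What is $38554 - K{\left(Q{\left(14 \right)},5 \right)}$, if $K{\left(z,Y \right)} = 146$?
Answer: $38408$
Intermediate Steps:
$Q{\left(E \right)} = -1 - \frac{E}{3}$ ($Q{\left(E \right)} = - \frac{E + 3}{3} = - \frac{3 + E}{3} = -1 - \frac{E}{3}$)
$38554 - K{\left(Q{\left(14 \right)},5 \right)} = 38554 - 146 = 38408$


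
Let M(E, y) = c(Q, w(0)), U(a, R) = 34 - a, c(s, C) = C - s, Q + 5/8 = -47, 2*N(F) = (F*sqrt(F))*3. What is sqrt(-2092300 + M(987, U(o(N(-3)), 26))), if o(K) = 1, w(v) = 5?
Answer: I*sqrt(33475958)/4 ≈ 1446.5*I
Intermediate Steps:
N(F) = 3*F**(3/2)/2 (N(F) = ((F*sqrt(F))*3)/2 = (F**(3/2)*3)/2 = (3*F**(3/2))/2 = 3*F**(3/2)/2)
Q = -381/8 (Q = -5/8 - 47 = -381/8 ≈ -47.625)
M(E, y) = 421/8 (M(E, y) = 5 - 1*(-381/8) = 5 + 381/8 = 421/8)
sqrt(-2092300 + M(987, U(o(N(-3)), 26))) = sqrt(-2092300 + 421/8) = sqrt(-16737979/8) = I*sqrt(33475958)/4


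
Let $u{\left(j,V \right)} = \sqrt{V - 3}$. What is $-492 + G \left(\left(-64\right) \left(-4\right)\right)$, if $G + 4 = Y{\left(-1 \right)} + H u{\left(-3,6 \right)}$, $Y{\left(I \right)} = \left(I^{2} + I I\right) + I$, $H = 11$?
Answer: $-1260 + 2816 \sqrt{3} \approx 3617.5$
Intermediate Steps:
$u{\left(j,V \right)} = \sqrt{-3 + V}$
$Y{\left(I \right)} = I + 2 I^{2}$ ($Y{\left(I \right)} = \left(I^{2} + I^{2}\right) + I = 2 I^{2} + I = I + 2 I^{2}$)
$G = -3 + 11 \sqrt{3}$ ($G = -4 - \left(1 - 2 - 11 \sqrt{-3 + 6}\right) = -4 + \left(- (1 - 2) + 11 \sqrt{3}\right) = -4 - \left(-1 - 11 \sqrt{3}\right) = -4 + \left(1 + 11 \sqrt{3}\right) = -3 + 11 \sqrt{3} \approx 16.053$)
$-492 + G \left(\left(-64\right) \left(-4\right)\right) = -492 + \left(-3 + 11 \sqrt{3}\right) \left(\left(-64\right) \left(-4\right)\right) = -492 + \left(-3 + 11 \sqrt{3}\right) 256 = -492 - \left(768 - 2816 \sqrt{3}\right) = -1260 + 2816 \sqrt{3}$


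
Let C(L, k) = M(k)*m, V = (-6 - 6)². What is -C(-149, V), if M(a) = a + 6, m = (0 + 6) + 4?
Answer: -1500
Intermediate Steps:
m = 10 (m = 6 + 4 = 10)
V = 144 (V = (-12)² = 144)
M(a) = 6 + a
C(L, k) = 60 + 10*k (C(L, k) = (6 + k)*10 = 60 + 10*k)
-C(-149, V) = -(60 + 10*144) = -(60 + 1440) = -1*1500 = -1500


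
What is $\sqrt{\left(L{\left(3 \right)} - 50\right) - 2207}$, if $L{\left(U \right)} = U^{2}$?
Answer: $2 i \sqrt{562} \approx 47.413 i$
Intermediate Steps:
$\sqrt{\left(L{\left(3 \right)} - 50\right) - 2207} = \sqrt{\left(3^{2} - 50\right) - 2207} = \sqrt{\left(9 - 50\right) - 2207} = \sqrt{-41 - 2207} = \sqrt{-2248} = 2 i \sqrt{562}$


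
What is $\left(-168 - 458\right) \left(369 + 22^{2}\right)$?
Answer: $-533978$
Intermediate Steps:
$\left(-168 - 458\right) \left(369 + 22^{2}\right) = - 626 \left(369 + 484\right) = \left(-626\right) 853 = -533978$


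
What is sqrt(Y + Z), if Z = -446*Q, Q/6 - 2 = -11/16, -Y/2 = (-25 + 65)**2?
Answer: I*sqrt(26849)/2 ≈ 81.928*I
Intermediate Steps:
Y = -3200 (Y = -2*(-25 + 65)**2 = -2*40**2 = -2*1600 = -3200)
Q = 63/8 (Q = 12 + 6*(-11/16) = 12 - 33/8 = 63/8 ≈ 7.8750)
Z = -14049/4 (Z = -446*63/8 = -14049/4 ≈ -3512.3)
sqrt(Y + Z) = sqrt(-3200 - 14049/4) = sqrt(-26849/4) = I*sqrt(26849)/2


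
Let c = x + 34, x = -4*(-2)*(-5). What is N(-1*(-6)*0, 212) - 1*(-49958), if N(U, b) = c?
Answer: 49952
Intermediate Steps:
x = -40 (x = 8*(-5) = -40)
c = -6 (c = -40 + 34 = -6)
N(U, b) = -6
N(-1*(-6)*0, 212) - 1*(-49958) = -6 - 1*(-49958) = -6 + 49958 = 49952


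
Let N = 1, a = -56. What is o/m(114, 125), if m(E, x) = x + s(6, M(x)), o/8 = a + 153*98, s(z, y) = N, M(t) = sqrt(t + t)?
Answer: 8536/9 ≈ 948.44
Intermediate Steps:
M(t) = sqrt(2)*sqrt(t) (M(t) = sqrt(2*t) = sqrt(2)*sqrt(t))
s(z, y) = 1
o = 119504 (o = 8*(-56 + 153*98) = 8*(-56 + 14994) = 8*14938 = 119504)
m(E, x) = 1 + x (m(E, x) = x + 1 = 1 + x)
o/m(114, 125) = 119504/(1 + 125) = 119504/126 = 119504*(1/126) = 8536/9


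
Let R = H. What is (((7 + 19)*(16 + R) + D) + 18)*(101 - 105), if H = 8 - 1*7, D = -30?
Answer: -1720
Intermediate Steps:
H = 1 (H = 8 - 7 = 1)
R = 1
(((7 + 19)*(16 + R) + D) + 18)*(101 - 105) = (((7 + 19)*(16 + 1) - 30) + 18)*(101 - 105) = ((26*17 - 30) + 18)*(-4) = ((442 - 30) + 18)*(-4) = (412 + 18)*(-4) = 430*(-4) = -1720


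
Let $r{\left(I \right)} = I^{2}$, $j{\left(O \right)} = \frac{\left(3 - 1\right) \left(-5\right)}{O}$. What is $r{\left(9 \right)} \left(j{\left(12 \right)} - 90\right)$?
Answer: $- \frac{14715}{2} \approx -7357.5$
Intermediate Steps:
$j{\left(O \right)} = - \frac{10}{O}$ ($j{\left(O \right)} = \frac{2 \left(-5\right)}{O} = - \frac{10}{O}$)
$r{\left(9 \right)} \left(j{\left(12 \right)} - 90\right) = 9^{2} \left(- \frac{10}{12} - 90\right) = 81 \left(\left(-10\right) \frac{1}{12} - 90\right) = 81 \left(- \frac{5}{6} - 90\right) = 81 \left(- \frac{545}{6}\right) = - \frac{14715}{2}$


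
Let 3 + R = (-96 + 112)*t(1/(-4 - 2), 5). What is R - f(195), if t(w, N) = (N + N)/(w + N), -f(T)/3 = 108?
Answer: 10269/29 ≈ 354.10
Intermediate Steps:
f(T) = -324 (f(T) = -3*108 = -324)
t(w, N) = 2*N/(N + w) (t(w, N) = (2*N)/(N + w) = 2*N/(N + w))
R = 873/29 (R = -3 + (-96 + 112)*(2*5/(5 + 1/(-4 - 2))) = -3 + 16*(2*5/(5 + 1/(-6))) = -3 + 16*(2*5/(5 - ⅙)) = -3 + 16*(2*5/(29/6)) = -3 + 16*(2*5*(6/29)) = -3 + 16*(60/29) = -3 + 960/29 = 873/29 ≈ 30.103)
R - f(195) = 873/29 - 1*(-324) = 873/29 + 324 = 10269/29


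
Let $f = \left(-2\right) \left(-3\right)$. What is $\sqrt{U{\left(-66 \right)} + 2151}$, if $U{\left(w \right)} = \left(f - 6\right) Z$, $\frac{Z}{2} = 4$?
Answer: $3 \sqrt{239} \approx 46.379$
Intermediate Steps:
$Z = 8$ ($Z = 2 \cdot 4 = 8$)
$f = 6$
$U{\left(w \right)} = 0$ ($U{\left(w \right)} = \left(6 - 6\right) 8 = 0 \cdot 8 = 0$)
$\sqrt{U{\left(-66 \right)} + 2151} = \sqrt{0 + 2151} = \sqrt{2151} = 3 \sqrt{239}$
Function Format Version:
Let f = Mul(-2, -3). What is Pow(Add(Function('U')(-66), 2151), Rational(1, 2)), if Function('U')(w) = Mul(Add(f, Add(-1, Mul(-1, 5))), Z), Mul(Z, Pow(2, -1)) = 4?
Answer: Mul(3, Pow(239, Rational(1, 2))) ≈ 46.379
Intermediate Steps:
Z = 8 (Z = Mul(2, 4) = 8)
f = 6
Function('U')(w) = 0 (Function('U')(w) = Mul(Add(6, Add(-1, Mul(-1, 5))), 8) = Mul(Add(6, Add(-1, -5)), 8) = Mul(Add(6, -6), 8) = Mul(0, 8) = 0)
Pow(Add(Function('U')(-66), 2151), Rational(1, 2)) = Pow(Add(0, 2151), Rational(1, 2)) = Pow(2151, Rational(1, 2)) = Mul(3, Pow(239, Rational(1, 2)))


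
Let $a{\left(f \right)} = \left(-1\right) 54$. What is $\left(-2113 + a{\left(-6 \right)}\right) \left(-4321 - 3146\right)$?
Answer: $16180989$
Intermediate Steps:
$a{\left(f \right)} = -54$
$\left(-2113 + a{\left(-6 \right)}\right) \left(-4321 - 3146\right) = \left(-2113 - 54\right) \left(-4321 - 3146\right) = \left(-2167\right) \left(-7467\right) = 16180989$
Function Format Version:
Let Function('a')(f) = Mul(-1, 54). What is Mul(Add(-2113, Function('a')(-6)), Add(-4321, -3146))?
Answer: 16180989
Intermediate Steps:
Function('a')(f) = -54
Mul(Add(-2113, Function('a')(-6)), Add(-4321, -3146)) = Mul(Add(-2113, -54), Add(-4321, -3146)) = Mul(-2167, -7467) = 16180989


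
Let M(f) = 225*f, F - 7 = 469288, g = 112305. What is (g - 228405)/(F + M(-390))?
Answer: -23220/76309 ≈ -0.30429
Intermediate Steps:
F = 469295 (F = 7 + 469288 = 469295)
(g - 228405)/(F + M(-390)) = (112305 - 228405)/(469295 + 225*(-390)) = -116100/(469295 - 87750) = -116100/381545 = -116100*1/381545 = -23220/76309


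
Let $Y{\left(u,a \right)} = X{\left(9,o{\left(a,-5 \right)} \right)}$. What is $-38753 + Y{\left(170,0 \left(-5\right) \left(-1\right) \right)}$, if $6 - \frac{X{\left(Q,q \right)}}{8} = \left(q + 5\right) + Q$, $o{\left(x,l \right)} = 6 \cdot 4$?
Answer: $-39009$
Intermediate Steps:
$o{\left(x,l \right)} = 24$
$X{\left(Q,q \right)} = 8 - 8 Q - 8 q$ ($X{\left(Q,q \right)} = 48 - 8 \left(\left(q + 5\right) + Q\right) = 48 - 8 \left(\left(5 + q\right) + Q\right) = 48 - 8 \left(5 + Q + q\right) = 48 - \left(40 + 8 Q + 8 q\right) = 8 - 8 Q - 8 q$)
$Y{\left(u,a \right)} = -256$ ($Y{\left(u,a \right)} = 8 - 72 - 192 = -256$)
$-38753 + Y{\left(170,0 \left(-5\right) \left(-1\right) \right)} = -38753 - 256 = -39009$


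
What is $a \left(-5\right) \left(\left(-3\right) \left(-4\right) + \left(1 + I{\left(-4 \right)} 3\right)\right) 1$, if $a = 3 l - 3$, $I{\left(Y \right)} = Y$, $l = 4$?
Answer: $-45$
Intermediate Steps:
$a = 9$ ($a = 3 \cdot 4 - 3 = 12 - 3 = 9$)
$a \left(-5\right) \left(\left(-3\right) \left(-4\right) + \left(1 + I{\left(-4 \right)} 3\right)\right) 1 = 9 \left(-5\right) \left(\left(-3\right) \left(-4\right) + \left(1 - 12\right)\right) 1 = - 45 \left(12 + \left(1 - 12\right)\right) 1 = - 45 \left(12 - 11\right) 1 = \left(-45\right) 1 \cdot 1 = \left(-45\right) 1 = -45$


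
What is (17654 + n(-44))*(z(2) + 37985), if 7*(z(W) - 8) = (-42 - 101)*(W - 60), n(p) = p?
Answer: 4829454450/7 ≈ 6.8992e+8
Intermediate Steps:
z(W) = 8636/7 - 143*W/7 (z(W) = 8 + ((-42 - 101)*(W - 60))/7 = 8 + (-143*(-60 + W))/7 = 8 + (8580 - 143*W)/7 = 8 + (8580/7 - 143*W/7) = 8636/7 - 143*W/7)
(17654 + n(-44))*(z(2) + 37985) = (17654 - 44)*((8636/7 - 143/7*2) + 37985) = 17610*((8636/7 - 286/7) + 37985) = 17610*(8350/7 + 37985) = 17610*(274245/7) = 4829454450/7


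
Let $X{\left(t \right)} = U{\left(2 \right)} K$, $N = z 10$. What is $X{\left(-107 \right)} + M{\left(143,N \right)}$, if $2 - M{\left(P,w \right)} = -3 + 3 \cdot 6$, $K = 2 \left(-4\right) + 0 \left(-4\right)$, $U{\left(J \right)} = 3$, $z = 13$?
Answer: $-37$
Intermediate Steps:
$K = -8$ ($K = -8 + 0 = -8$)
$N = 130$ ($N = 13 \cdot 10 = 130$)
$X{\left(t \right)} = -24$ ($X{\left(t \right)} = 3 \left(-8\right) = -24$)
$M{\left(P,w \right)} = -13$ ($M{\left(P,w \right)} = 2 - \left(-3 + 3 \cdot 6\right) = 2 - \left(-3 + 18\right) = 2 - 15 = -13$)
$X{\left(-107 \right)} + M{\left(143,N \right)} = -24 - 13 = -37$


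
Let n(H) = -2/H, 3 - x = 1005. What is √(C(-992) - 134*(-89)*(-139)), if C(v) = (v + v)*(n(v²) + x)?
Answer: √5077985566/124 ≈ 574.68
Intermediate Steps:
x = -1002 (x = 3 - 1*1005 = 3 - 1005 = -1002)
C(v) = 2*v*(-1002 - 2/v²) (C(v) = (v + v)*(-2/v² - 1002) = (2*v)*(-2/v² - 1002) = (2*v)*(-1002 - 2/v²) = 2*v*(-1002 - 2/v²))
√(C(-992) - 134*(-89)*(-139)) = √((-2004*(-992) - 4/(-992)) - 134*(-89)*(-139)) = √((1987968 - 4*(-1/992)) + 11926*(-139)) = √((1987968 + 1/248) - 1657714) = √(493016065/248 - 1657714) = √(81902993/248) = √5077985566/124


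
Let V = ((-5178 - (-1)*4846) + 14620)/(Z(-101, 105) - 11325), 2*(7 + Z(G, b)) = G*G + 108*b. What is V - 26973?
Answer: -30319255/1123 ≈ -26998.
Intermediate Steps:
Z(G, b) = -7 + G**2/2 + 54*b (Z(G, b) = -7 + (G*G + 108*b)/2 = -7 + (G**2 + 108*b)/2 = -7 + (G**2/2 + 54*b) = -7 + G**2/2 + 54*b)
V = -28576/1123 (V = ((-5178 - (-1)*4846) + 14620)/((-7 + (1/2)*(-101)**2 + 54*105) - 11325) = ((-5178 - 1*(-4846)) + 14620)/((-7 + (1/2)*10201 + 5670) - 11325) = ((-5178 + 4846) + 14620)/((-7 + 10201/2 + 5670) - 11325) = (-332 + 14620)/(21527/2 - 11325) = 14288/(-1123/2) = 14288*(-2/1123) = -28576/1123 ≈ -25.446)
V - 26973 = -28576/1123 - 26973 = -30319255/1123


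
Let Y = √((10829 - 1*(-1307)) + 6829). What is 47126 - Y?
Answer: 47126 - √18965 ≈ 46988.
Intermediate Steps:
Y = √18965 (Y = √((10829 + 1307) + 6829) = √(12136 + 6829) = √18965 ≈ 137.71)
47126 - Y = 47126 - √18965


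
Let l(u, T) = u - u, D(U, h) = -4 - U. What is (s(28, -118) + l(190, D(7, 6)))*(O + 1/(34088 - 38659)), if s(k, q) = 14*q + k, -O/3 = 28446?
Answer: 90498559768/653 ≈ 1.3859e+8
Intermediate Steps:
O = -85338 (O = -3*28446 = -85338)
l(u, T) = 0
s(k, q) = k + 14*q
(s(28, -118) + l(190, D(7, 6)))*(O + 1/(34088 - 38659)) = ((28 + 14*(-118)) + 0)*(-85338 + 1/(34088 - 38659)) = ((28 - 1652) + 0)*(-85338 + 1/(-4571)) = (-1624 + 0)*(-85338 - 1/4571) = -1624*(-390079999/4571) = 90498559768/653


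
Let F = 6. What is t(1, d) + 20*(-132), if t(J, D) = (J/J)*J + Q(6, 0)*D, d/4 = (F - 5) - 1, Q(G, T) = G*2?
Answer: -2639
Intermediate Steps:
Q(G, T) = 2*G
d = 0 (d = 4*((6 - 5) - 1) = 4*(1 - 1) = 4*0 = 0)
t(J, D) = J + 12*D (t(J, D) = (J/J)*J + (2*6)*D = 1*J + 12*D = J + 12*D)
t(1, d) + 20*(-132) = (1 + 12*0) + 20*(-132) = (1 + 0) - 2640 = 1 - 2640 = -2639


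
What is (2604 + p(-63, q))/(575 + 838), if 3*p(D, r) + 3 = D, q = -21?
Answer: 2582/1413 ≈ 1.8273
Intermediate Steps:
p(D, r) = -1 + D/3
(2604 + p(-63, q))/(575 + 838) = (2604 + (-1 + (1/3)*(-63)))/(575 + 838) = (2604 + (-1 - 21))/1413 = (2604 - 22)*(1/1413) = 2582*(1/1413) = 2582/1413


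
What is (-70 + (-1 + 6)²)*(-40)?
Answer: 1800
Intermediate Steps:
(-70 + (-1 + 6)²)*(-40) = (-70 + 5²)*(-40) = (-70 + 25)*(-40) = -45*(-40) = 1800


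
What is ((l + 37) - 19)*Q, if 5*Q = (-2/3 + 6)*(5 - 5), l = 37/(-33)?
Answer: 0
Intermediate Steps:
l = -37/33 (l = 37*(-1/33) = -37/33 ≈ -1.1212)
Q = 0 (Q = ((-2/3 + 6)*(5 - 5))/5 = ((-2*⅓ + 6)*0)/5 = ((-⅔ + 6)*0)/5 = ((16/3)*0)/5 = (⅕)*0 = 0)
((l + 37) - 19)*Q = ((-37/33 + 37) - 19)*0 = (1184/33 - 19)*0 = (557/33)*0 = 0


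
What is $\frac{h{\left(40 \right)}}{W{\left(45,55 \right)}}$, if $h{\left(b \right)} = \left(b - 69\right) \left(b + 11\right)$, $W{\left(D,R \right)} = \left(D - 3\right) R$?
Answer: $- \frac{493}{770} \approx -0.64026$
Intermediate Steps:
$W{\left(D,R \right)} = R \left(-3 + D\right)$ ($W{\left(D,R \right)} = \left(-3 + D\right) R = R \left(-3 + D\right)$)
$h{\left(b \right)} = \left(-69 + b\right) \left(11 + b\right)$
$\frac{h{\left(40 \right)}}{W{\left(45,55 \right)}} = \frac{-759 + 40^{2} - 2320}{55 \left(-3 + 45\right)} = \frac{-759 + 1600 - 2320}{55 \cdot 42} = - \frac{1479}{2310} = \left(-1479\right) \frac{1}{2310} = - \frac{493}{770}$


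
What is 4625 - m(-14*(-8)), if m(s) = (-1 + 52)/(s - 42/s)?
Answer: 4129717/893 ≈ 4624.5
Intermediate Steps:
m(s) = 51/(s - 42/s)
4625 - m(-14*(-8)) = 4625 - 51*(-14*(-8))/(-42 + (-14*(-8))²) = 4625 - 51*112/(-42 + 112²) = 4625 - 51*112/(-42 + 12544) = 4625 - 51*112/12502 = 4625 - 1*408/893 = 4625 - 408/893 = 4129717/893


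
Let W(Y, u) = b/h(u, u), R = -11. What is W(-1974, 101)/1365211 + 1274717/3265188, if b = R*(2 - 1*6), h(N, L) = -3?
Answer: 1740209780863/4457670574668 ≈ 0.39039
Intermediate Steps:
b = 44 (b = -11*(2 - 1*6) = -11*(2 - 6) = -11*(-4) = 44)
W(Y, u) = -44/3 (W(Y, u) = 44/(-3) = 44*(-⅓) = -44/3)
W(-1974, 101)/1365211 + 1274717/3265188 = -44/3/1365211 + 1274717/3265188 = -44/3*1/1365211 + 1274717*(1/3265188) = -44/4095633 + 1274717/3265188 = 1740209780863/4457670574668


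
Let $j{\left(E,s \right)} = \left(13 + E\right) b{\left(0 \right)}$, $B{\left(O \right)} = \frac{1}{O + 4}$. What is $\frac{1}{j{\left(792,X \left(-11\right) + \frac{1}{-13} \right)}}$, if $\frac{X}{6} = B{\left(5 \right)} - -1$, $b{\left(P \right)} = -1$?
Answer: $- \frac{1}{805} \approx -0.0012422$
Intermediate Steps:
$B{\left(O \right)} = \frac{1}{4 + O}$
$X = \frac{20}{3}$ ($X = 6 \left(\frac{1}{4 + 5} - -1\right) = 6 \left(\frac{1}{9} + 1\right) = 6 \cdot \frac{10}{9} = \frac{20}{3} \approx 6.6667$)
$j{\left(E,s \right)} = -13 - E$ ($j{\left(E,s \right)} = \left(13 + E\right) \left(-1\right) = -13 - E$)
$\frac{1}{j{\left(792,X \left(-11\right) + \frac{1}{-13} \right)}} = \frac{1}{-13 - 792} = \frac{1}{-805} = - \frac{1}{805}$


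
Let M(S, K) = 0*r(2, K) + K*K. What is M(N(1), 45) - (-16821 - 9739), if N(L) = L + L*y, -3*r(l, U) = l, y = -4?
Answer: 28585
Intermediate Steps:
r(l, U) = -l/3
N(L) = -3*L (N(L) = L + L*(-4) = L - 4*L = -3*L)
M(S, K) = K**2 (M(S, K) = 0*(-1/3*2) + K*K = 0*(-2/3) + K**2 = 0 + K**2 = K**2)
M(N(1), 45) - (-16821 - 9739) = 45**2 - (-16821 - 9739) = 2025 - 1*(-26560) = 2025 + 26560 = 28585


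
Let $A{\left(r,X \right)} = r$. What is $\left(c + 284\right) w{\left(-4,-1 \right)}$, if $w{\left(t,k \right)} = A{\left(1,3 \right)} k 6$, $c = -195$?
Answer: $-534$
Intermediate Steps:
$w{\left(t,k \right)} = 6 k$ ($w{\left(t,k \right)} = 1 k 6 = k 6 = 6 k$)
$\left(c + 284\right) w{\left(-4,-1 \right)} = \left(-195 + 284\right) 6 \left(-1\right) = 89 \left(-6\right) = -534$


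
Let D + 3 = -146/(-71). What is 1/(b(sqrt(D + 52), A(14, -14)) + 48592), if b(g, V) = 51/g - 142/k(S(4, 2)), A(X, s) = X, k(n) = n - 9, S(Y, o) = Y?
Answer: 58749650/2856431421303 - 85*sqrt(10295)/2856431421303 ≈ 2.0564e-5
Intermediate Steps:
D = -67/71 (D = -3 - 146/(-71) = -3 - 146*(-1/71) = -3 + 146/71 = -67/71 ≈ -0.94366)
k(n) = -9 + n
b(g, V) = 142/5 + 51/g (b(g, V) = 51/g - 142/(-9 + 4) = 51/g - 142/(-5) = 51/g - 142*(-1/5) = 51/g + 142/5 = 142/5 + 51/g)
1/(b(sqrt(D + 52), A(14, -14)) + 48592) = 1/((142/5 + 51/(sqrt(-67/71 + 52))) + 48592) = 1/((142/5 + 51/(sqrt(3625/71))) + 48592) = 1/((142/5 + 51/((5*sqrt(10295)/71))) + 48592) = 1/((142/5 + 51*(sqrt(10295)/725)) + 48592) = 1/((142/5 + 51*sqrt(10295)/725) + 48592) = 1/(243102/5 + 51*sqrt(10295)/725)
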